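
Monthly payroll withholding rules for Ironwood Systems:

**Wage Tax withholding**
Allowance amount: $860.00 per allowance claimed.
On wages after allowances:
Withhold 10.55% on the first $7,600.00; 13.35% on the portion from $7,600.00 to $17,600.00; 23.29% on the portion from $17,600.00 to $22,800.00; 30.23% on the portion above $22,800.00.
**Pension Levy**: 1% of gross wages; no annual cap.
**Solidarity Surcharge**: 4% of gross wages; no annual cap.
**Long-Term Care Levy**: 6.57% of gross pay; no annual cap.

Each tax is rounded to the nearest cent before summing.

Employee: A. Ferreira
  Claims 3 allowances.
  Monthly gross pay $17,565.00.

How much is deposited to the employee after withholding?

Wage Tax: taxable = $17,565.00 − 3×$860.00 = $14,985.00
  $801.80 + 13.35% × ($14,985.00 − $7,600.00) = $801.80 + 13.35% × $7,385.00 = $1,787.70
Pension Levy: 1% × $17,565.00 = $175.65
Solidarity Surcharge: 4% × $17,565.00 = $702.60
Long-Term Care Levy: 6.57% × $17,565.00 = $1,154.02
Total withheld: $1,787.70 + $175.65 + $702.60 + $1,154.02 = $3,819.97
Net pay: $17,565.00 − $3,819.97 = $13,745.03

$13,745.03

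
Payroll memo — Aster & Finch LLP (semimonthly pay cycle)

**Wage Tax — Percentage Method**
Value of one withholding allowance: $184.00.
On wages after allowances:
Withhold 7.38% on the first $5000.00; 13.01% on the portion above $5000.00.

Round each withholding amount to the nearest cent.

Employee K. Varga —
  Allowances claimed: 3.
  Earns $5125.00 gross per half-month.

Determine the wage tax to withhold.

Wage Tax: taxable = $5125.00 − 3×$184.00 = $4573.00
  7.38% × $4573.00 = $337.49

$337.49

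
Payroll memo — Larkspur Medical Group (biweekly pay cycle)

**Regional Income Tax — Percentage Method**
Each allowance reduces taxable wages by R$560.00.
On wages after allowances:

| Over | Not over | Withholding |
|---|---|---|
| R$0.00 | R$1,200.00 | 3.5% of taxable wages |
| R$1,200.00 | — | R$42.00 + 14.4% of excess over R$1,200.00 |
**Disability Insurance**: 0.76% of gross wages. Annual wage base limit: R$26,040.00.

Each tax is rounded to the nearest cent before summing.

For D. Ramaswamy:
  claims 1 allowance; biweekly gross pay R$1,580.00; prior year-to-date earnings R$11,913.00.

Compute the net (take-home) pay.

Regional Income Tax: taxable = R$1,580.00 − 1×R$560.00 = R$1,020.00
  3.5% × R$1,020.00 = R$35.70
Disability Insurance: 0.76% × R$1,580.00 = R$12.01
Total withheld: R$35.70 + R$12.01 = R$47.71
Net pay: R$1,580.00 − R$47.71 = R$1,532.29

R$1,532.29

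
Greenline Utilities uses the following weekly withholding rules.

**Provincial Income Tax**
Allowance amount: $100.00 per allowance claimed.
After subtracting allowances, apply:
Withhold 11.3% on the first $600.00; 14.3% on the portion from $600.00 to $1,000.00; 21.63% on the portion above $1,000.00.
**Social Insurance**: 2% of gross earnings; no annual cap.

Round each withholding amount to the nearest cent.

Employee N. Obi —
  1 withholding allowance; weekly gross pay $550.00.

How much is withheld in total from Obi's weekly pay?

$61.85

Provincial Income Tax: taxable = $550.00 − 1×$100.00 = $450.00
  11.3% × $450.00 = $50.85
Social Insurance: 2% × $550.00 = $11.00
Total: $50.85 + $11.00 = $61.85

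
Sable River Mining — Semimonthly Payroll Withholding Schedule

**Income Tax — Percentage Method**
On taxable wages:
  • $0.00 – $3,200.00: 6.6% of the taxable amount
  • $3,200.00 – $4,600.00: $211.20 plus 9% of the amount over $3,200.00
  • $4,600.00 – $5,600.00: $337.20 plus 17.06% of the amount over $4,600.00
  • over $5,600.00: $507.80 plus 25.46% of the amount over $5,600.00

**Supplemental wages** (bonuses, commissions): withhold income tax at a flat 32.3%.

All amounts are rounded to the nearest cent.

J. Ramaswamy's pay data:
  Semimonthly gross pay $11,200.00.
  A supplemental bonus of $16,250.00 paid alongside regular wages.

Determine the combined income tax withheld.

$7,182.31

Income Tax: taxable = $11,200.00
  $507.80 + 25.46% × ($11,200.00 − $5,600.00) = $507.80 + 25.46% × $5,600.00 = $1,933.56
Supplemental (32.3% flat on bonus): 32.3% × $16,250.00 = $5,248.75
Total income tax: $1,933.56 + $5,248.75 = $7,182.31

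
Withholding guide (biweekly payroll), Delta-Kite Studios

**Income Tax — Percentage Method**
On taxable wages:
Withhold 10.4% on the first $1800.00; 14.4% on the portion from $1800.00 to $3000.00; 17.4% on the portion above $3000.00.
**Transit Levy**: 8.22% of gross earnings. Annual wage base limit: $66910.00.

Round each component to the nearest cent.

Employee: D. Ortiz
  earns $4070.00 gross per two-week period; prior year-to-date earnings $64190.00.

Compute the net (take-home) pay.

$3300.24

Income Tax: taxable = $4070.00
  $360.00 + 17.4% × ($4070.00 − $3000.00) = $360.00 + 17.4% × $1070.00 = $546.18
Transit Levy: cap $66910.00 − YTD $64190.00 = $2720.00 subject; 8.22% × $2720.00 = $223.58
Total withheld: $546.18 + $223.58 = $769.76
Net pay: $4070.00 − $769.76 = $3300.24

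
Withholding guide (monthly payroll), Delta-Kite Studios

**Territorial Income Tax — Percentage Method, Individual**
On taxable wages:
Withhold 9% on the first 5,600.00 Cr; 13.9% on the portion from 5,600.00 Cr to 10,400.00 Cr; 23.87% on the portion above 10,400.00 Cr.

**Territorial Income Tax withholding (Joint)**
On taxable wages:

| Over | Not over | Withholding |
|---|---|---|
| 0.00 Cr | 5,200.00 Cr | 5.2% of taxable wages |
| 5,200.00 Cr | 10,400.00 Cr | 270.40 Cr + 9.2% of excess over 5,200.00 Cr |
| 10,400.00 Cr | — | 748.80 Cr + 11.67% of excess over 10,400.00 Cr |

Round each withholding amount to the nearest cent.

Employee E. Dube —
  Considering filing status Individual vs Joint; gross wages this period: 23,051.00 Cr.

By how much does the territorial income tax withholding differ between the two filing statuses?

Territorial Income Tax (Individual): taxable = 23,051.00 Cr
  1,171.20 Cr + 23.87% × (23,051.00 Cr − 10,400.00 Cr) = 1,171.20 Cr + 23.87% × 12,651.00 Cr = 4,190.99 Cr
Territorial Income Tax (Joint): taxable = 23,051.00 Cr
  748.80 Cr + 11.67% × (23,051.00 Cr − 10,400.00 Cr) = 748.80 Cr + 11.67% × 12,651.00 Cr = 2,225.17 Cr
Difference: |4,190.99 Cr − 2,225.17 Cr| = 1,965.82 Cr (higher under Individual)

1,965.82 Cr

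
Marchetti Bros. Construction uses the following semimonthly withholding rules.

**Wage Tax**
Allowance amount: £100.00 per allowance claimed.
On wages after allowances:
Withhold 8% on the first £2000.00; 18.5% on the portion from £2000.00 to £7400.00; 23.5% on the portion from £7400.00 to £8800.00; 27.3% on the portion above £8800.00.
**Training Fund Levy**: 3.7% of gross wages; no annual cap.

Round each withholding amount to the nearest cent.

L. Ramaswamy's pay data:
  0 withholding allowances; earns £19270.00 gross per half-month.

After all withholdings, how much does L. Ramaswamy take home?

Wage Tax: taxable = £19270.00
  £1488.00 + 27.3% × (£19270.00 − £8800.00) = £1488.00 + 27.3% × £10470.00 = £4346.31
Training Fund Levy: 3.7% × £19270.00 = £712.99
Total withheld: £4346.31 + £712.99 = £5059.30
Net pay: £19270.00 − £5059.30 = £14210.70

£14210.70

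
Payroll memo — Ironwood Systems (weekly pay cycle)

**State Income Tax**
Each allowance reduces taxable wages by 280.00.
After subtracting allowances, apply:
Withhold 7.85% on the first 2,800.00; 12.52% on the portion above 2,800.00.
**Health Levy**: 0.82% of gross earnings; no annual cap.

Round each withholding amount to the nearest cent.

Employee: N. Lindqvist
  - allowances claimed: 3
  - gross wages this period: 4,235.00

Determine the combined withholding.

State Income Tax: taxable = 4,235.00 − 3×280.00 = 3,395.00
  219.80 + 12.52% × (3,395.00 − 2,800.00) = 219.80 + 12.52% × 595.00 = 294.29
Health Levy: 0.82% × 4,235.00 = 34.73
Total: 294.29 + 34.73 = 329.02

329.02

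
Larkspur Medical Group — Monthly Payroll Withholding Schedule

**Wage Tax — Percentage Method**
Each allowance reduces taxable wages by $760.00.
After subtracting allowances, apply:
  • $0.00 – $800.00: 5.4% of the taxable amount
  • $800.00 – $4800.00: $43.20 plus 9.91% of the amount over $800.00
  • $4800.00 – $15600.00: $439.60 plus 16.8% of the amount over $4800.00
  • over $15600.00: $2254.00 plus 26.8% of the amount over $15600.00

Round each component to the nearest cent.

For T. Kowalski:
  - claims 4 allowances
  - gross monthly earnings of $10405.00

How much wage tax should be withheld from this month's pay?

$870.52

Wage Tax: taxable = $10405.00 − 4×$760.00 = $7365.00
  $439.60 + 16.8% × ($7365.00 − $4800.00) = $439.60 + 16.8% × $2565.00 = $870.52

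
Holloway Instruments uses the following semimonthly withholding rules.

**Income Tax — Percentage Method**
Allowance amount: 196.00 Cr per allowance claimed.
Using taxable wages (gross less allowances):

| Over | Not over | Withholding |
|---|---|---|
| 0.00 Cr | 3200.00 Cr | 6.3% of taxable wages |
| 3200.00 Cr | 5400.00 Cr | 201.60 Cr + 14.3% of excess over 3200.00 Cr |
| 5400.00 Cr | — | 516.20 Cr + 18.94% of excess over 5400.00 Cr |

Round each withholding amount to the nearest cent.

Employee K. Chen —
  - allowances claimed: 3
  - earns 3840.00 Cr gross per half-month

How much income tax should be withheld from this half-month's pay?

Income Tax: taxable = 3840.00 Cr − 3×196.00 Cr = 3252.00 Cr
  201.60 Cr + 14.3% × (3252.00 Cr − 3200.00 Cr) = 201.60 Cr + 14.3% × 52.00 Cr = 209.04 Cr

209.04 Cr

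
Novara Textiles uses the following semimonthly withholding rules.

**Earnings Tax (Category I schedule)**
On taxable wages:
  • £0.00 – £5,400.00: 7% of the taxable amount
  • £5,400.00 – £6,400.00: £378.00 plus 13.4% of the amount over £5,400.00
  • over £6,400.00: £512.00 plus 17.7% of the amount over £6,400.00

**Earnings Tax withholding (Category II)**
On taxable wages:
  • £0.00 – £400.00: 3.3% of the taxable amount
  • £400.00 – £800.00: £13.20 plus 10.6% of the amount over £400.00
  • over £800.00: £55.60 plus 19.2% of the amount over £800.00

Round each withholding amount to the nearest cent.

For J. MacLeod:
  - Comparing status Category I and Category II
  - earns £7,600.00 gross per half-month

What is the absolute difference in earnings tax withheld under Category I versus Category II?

£636.80

Earnings Tax (Category I): taxable = £7,600.00
  £512.00 + 17.7% × (£7,600.00 − £6,400.00) = £512.00 + 17.7% × £1,200.00 = £724.40
Earnings Tax (Category II): taxable = £7,600.00
  £55.60 + 19.2% × (£7,600.00 − £800.00) = £55.60 + 19.2% × £6,800.00 = £1,361.20
Difference: |£724.40 − £1,361.20| = £636.80 (higher under Category II)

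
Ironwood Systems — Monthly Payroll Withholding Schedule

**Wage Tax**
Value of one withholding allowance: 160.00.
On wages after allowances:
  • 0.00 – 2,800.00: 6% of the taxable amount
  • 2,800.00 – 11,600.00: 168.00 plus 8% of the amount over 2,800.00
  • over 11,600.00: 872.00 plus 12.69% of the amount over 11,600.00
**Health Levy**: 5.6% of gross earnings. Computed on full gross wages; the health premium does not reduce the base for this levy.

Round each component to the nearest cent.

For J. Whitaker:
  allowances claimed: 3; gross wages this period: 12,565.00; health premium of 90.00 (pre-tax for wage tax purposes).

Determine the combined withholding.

1,625.77

Wage Tax: taxable = 12,565.00 − 90.00 − 3×160.00 = 11,995.00
  872.00 + 12.69% × (11,995.00 − 11,600.00) = 872.00 + 12.69% × 395.00 = 922.13
Health Levy: 5.6% × 12,565.00 = 703.64
Total: 922.13 + 703.64 = 1,625.77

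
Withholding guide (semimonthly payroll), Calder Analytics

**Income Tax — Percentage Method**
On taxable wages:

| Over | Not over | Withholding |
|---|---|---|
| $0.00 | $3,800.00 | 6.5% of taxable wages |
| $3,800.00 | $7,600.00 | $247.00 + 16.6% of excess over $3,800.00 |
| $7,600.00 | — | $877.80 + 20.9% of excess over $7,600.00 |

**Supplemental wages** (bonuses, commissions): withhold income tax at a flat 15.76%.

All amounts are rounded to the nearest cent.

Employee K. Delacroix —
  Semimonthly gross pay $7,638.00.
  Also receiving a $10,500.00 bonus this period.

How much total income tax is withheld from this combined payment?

Income Tax: taxable = $7,638.00
  $877.80 + 20.9% × ($7,638.00 − $7,600.00) = $877.80 + 20.9% × $38.00 = $885.74
Supplemental (15.76% flat on bonus): 15.76% × $10,500.00 = $1,654.80
Total income tax: $885.74 + $1,654.80 = $2,540.54

$2,540.54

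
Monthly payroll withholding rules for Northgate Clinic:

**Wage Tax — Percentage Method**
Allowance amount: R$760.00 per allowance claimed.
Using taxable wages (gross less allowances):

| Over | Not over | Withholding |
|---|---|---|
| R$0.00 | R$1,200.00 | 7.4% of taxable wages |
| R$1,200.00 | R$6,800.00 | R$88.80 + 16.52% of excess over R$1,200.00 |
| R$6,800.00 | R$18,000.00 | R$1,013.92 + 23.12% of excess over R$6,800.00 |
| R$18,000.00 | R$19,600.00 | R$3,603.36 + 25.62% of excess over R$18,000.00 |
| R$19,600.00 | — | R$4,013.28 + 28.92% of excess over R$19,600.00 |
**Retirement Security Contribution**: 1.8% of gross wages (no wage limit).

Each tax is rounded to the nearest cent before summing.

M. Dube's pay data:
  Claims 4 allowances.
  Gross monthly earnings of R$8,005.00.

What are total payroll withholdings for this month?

Wage Tax: taxable = R$8,005.00 − 4×R$760.00 = R$4,965.00
  R$88.80 + 16.52% × (R$4,965.00 − R$1,200.00) = R$88.80 + 16.52% × R$3,765.00 = R$710.78
Retirement Security Contribution: 1.8% × R$8,005.00 = R$144.09
Total: R$710.78 + R$144.09 = R$854.87

R$854.87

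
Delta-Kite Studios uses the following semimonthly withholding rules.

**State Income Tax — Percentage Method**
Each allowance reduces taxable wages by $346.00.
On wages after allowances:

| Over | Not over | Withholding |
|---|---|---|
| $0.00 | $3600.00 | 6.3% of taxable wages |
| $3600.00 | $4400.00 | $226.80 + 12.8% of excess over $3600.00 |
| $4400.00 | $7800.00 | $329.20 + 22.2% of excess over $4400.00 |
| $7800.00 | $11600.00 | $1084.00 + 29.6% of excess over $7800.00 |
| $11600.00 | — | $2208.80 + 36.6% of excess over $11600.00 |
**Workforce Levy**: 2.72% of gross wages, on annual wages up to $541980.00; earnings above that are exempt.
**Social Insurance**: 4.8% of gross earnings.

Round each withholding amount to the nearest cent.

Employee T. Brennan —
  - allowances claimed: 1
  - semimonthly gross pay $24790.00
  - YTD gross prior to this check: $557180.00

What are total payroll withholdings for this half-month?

$8099.62

State Income Tax: taxable = $24790.00 − 1×$346.00 = $24444.00
  $2208.80 + 36.6% × ($24444.00 − $11600.00) = $2208.80 + 36.6% × $12844.00 = $6909.70
Workforce Levy: YTD $557180.00 ≥ cap $541980.00 → $0.00
Social Insurance: 4.8% × $24790.00 = $1189.92
Total: $6909.70 + $0.00 + $1189.92 = $8099.62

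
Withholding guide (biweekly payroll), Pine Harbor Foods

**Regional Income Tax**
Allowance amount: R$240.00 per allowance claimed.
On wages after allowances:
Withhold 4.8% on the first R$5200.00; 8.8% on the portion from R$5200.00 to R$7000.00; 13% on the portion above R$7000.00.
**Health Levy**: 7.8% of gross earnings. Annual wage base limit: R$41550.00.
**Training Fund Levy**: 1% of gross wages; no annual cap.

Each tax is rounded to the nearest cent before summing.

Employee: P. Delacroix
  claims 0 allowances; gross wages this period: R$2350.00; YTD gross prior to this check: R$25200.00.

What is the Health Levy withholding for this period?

Health Levy: 7.8% × R$2350.00 = R$183.30

R$183.30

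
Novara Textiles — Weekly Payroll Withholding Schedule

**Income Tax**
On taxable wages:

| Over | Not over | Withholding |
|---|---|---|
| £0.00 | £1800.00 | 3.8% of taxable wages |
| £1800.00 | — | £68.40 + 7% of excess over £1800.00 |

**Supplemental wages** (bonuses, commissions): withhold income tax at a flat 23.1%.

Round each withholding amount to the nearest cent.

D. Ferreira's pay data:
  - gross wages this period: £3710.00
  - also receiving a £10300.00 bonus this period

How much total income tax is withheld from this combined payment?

Income Tax: taxable = £3710.00
  £68.40 + 7% × (£3710.00 − £1800.00) = £68.40 + 7% × £1910.00 = £202.10
Supplemental (23.1% flat on bonus): 23.1% × £10300.00 = £2379.30
Total income tax: £202.10 + £2379.30 = £2581.40

£2581.40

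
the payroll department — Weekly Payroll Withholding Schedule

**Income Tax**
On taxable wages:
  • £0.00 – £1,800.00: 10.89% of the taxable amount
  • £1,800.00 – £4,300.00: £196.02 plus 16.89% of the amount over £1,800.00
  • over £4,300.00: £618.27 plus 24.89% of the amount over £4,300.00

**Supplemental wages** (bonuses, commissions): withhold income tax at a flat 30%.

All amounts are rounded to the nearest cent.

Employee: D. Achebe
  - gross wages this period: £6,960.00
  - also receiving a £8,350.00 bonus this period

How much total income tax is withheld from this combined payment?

£3,785.34

Income Tax: taxable = £6,960.00
  £618.27 + 24.89% × (£6,960.00 − £4,300.00) = £618.27 + 24.89% × £2,660.00 = £1,280.34
Supplemental (30% flat on bonus): 30% × £8,350.00 = £2,505.00
Total income tax: £1,280.34 + £2,505.00 = £3,785.34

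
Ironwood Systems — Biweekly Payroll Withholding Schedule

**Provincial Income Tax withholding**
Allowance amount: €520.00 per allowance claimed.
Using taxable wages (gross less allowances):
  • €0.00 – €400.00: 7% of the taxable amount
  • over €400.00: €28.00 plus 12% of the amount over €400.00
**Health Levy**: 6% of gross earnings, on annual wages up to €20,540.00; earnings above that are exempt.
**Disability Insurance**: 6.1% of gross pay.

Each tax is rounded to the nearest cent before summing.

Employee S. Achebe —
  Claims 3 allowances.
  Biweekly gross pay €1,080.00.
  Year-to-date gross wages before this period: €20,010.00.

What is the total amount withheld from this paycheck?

€97.68

Provincial Income Tax: taxable = €1,080.00 − 3×€520.00 = €-480.00
  Taxable ≤ 0 → €0.00
Health Levy: cap €20,540.00 − YTD €20,010.00 = €530.00 subject; 6% × €530.00 = €31.80
Disability Insurance: 6.1% × €1,080.00 = €65.88
Total: €0.00 + €31.80 + €65.88 = €97.68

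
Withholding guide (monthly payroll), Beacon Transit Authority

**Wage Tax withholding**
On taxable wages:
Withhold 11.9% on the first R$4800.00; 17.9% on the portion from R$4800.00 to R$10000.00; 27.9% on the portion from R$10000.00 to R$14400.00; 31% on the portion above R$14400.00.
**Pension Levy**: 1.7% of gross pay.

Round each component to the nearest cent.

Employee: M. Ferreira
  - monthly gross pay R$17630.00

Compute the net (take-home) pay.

Wage Tax: taxable = R$17630.00
  R$2729.60 + 31% × (R$17630.00 − R$14400.00) = R$2729.60 + 31% × R$3230.00 = R$3730.90
Pension Levy: 1.7% × R$17630.00 = R$299.71
Total withheld: R$3730.90 + R$299.71 = R$4030.61
Net pay: R$17630.00 − R$4030.61 = R$13599.39

R$13599.39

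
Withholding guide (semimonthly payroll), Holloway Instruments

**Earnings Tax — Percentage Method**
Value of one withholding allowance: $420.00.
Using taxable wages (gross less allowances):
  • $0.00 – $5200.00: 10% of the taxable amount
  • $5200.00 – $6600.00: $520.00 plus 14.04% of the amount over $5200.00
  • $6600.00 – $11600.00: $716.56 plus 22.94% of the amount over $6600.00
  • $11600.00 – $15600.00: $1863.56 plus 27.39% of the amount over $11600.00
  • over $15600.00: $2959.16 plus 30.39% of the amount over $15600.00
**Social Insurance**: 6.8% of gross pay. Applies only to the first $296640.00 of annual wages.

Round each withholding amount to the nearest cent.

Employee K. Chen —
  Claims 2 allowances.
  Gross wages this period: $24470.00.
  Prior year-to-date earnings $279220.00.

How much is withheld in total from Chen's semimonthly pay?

$6584.04

Earnings Tax: taxable = $24470.00 − 2×$420.00 = $23630.00
  $2959.16 + 30.39% × ($23630.00 − $15600.00) = $2959.16 + 30.39% × $8030.00 = $5399.48
Social Insurance: cap $296640.00 − YTD $279220.00 = $17420.00 subject; 6.8% × $17420.00 = $1184.56
Total: $5399.48 + $1184.56 = $6584.04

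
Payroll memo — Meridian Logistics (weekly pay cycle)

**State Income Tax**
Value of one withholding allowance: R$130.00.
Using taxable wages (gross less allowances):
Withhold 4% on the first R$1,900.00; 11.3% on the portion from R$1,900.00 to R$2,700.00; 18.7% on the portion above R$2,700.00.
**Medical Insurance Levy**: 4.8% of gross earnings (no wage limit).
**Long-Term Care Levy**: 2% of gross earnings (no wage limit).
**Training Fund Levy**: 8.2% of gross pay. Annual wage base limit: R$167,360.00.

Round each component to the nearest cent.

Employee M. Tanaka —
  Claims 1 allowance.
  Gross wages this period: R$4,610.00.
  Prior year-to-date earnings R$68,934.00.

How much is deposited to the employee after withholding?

State Income Tax: taxable = R$4,610.00 − 1×R$130.00 = R$4,480.00
  R$166.40 + 18.7% × (R$4,480.00 − R$2,700.00) = R$166.40 + 18.7% × R$1,780.00 = R$499.26
Medical Insurance Levy: 4.8% × R$4,610.00 = R$221.28
Long-Term Care Levy: 2% × R$4,610.00 = R$92.20
Training Fund Levy: 8.2% × R$4,610.00 = R$378.02
Total withheld: R$499.26 + R$221.28 + R$92.20 + R$378.02 = R$1,190.76
Net pay: R$4,610.00 − R$1,190.76 = R$3,419.24

R$3,419.24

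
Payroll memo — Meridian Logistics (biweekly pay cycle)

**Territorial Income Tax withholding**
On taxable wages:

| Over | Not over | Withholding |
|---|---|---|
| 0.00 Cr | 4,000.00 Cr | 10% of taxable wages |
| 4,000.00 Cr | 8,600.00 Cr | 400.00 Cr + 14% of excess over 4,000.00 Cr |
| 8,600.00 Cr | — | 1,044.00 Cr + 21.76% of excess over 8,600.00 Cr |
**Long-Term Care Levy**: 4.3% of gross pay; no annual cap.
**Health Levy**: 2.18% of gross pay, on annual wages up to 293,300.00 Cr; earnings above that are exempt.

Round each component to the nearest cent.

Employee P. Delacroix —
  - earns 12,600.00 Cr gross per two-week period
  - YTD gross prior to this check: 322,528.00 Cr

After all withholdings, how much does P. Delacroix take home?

Territorial Income Tax: taxable = 12,600.00 Cr
  1,044.00 Cr + 21.76% × (12,600.00 Cr − 8,600.00 Cr) = 1,044.00 Cr + 21.76% × 4,000.00 Cr = 1,914.40 Cr
Long-Term Care Levy: 4.3% × 12,600.00 Cr = 541.80 Cr
Health Levy: YTD 322,528.00 Cr ≥ cap 293,300.00 Cr → 0.00 Cr
Total withheld: 1,914.40 Cr + 541.80 Cr + 0.00 Cr = 2,456.20 Cr
Net pay: 12,600.00 Cr − 2,456.20 Cr = 10,143.80 Cr

10,143.80 Cr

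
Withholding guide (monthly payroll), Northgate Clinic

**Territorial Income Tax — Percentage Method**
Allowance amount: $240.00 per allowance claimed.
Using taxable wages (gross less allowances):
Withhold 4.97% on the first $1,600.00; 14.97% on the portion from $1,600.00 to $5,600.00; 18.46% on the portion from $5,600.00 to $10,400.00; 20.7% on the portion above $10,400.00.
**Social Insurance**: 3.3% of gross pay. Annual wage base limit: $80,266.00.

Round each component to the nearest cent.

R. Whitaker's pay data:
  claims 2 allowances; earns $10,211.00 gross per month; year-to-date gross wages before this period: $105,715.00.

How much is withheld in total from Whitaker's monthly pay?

Territorial Income Tax: taxable = $10,211.00 − 2×$240.00 = $9,731.00
  $678.32 + 18.46% × ($9,731.00 − $5,600.00) = $678.32 + 18.46% × $4,131.00 = $1,440.90
Social Insurance: YTD $105,715.00 ≥ cap $80,266.00 → $0.00
Total: $1,440.90 + $0.00 = $1,440.90

$1,440.90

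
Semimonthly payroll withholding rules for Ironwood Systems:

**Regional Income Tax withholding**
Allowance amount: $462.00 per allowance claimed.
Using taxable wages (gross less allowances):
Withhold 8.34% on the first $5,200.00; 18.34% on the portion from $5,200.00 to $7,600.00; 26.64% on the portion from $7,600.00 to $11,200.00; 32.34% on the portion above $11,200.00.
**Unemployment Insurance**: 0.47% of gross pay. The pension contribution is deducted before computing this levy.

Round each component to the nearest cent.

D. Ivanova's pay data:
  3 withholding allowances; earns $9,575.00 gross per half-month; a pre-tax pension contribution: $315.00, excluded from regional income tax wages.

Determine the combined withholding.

$990.35

Regional Income Tax: taxable = $9,575.00 − $315.00 − 3×$462.00 = $7,874.00
  $873.84 + 26.64% × ($7,874.00 − $7,600.00) = $873.84 + 26.64% × $274.00 = $946.83
Unemployment Insurance: 0.47% × $9,260.00 = $43.52
Total: $946.83 + $43.52 = $990.35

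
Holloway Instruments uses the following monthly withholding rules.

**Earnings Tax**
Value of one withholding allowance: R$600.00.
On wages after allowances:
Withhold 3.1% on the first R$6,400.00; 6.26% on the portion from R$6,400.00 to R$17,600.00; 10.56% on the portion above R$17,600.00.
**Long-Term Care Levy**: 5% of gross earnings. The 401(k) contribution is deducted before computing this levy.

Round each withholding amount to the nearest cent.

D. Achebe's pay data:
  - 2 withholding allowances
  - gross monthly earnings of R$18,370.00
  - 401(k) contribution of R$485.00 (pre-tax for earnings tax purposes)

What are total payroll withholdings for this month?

Earnings Tax: taxable = R$18,370.00 − R$485.00 − 2×R$600.00 = R$16,685.00
  R$198.40 + 6.26% × (R$16,685.00 − R$6,400.00) = R$198.40 + 6.26% × R$10,285.00 = R$842.24
Long-Term Care Levy: 5% × R$17,885.00 = R$894.25
Total: R$842.24 + R$894.25 = R$1,736.49

R$1,736.49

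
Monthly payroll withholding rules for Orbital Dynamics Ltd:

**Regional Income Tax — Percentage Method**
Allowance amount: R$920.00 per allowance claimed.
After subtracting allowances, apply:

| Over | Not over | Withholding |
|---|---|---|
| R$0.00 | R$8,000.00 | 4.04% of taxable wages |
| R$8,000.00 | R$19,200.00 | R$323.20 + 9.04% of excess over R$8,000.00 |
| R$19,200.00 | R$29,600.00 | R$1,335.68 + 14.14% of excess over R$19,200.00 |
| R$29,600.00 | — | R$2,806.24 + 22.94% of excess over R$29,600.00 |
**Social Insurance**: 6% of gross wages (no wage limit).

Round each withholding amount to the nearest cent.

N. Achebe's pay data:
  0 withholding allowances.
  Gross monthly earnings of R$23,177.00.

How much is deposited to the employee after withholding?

R$19,888.35

Regional Income Tax: taxable = R$23,177.00
  R$1,335.68 + 14.14% × (R$23,177.00 − R$19,200.00) = R$1,335.68 + 14.14% × R$3,977.00 = R$1,898.03
Social Insurance: 6% × R$23,177.00 = R$1,390.62
Total withheld: R$1,898.03 + R$1,390.62 = R$3,288.65
Net pay: R$23,177.00 − R$3,288.65 = R$19,888.35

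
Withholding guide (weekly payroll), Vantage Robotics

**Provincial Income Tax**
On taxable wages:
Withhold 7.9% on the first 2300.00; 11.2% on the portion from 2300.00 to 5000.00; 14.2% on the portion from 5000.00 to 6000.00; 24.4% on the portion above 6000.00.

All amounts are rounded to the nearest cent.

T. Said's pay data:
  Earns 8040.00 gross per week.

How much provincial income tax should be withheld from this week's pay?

1123.86

Provincial Income Tax: taxable = 8040.00
  626.10 + 24.4% × (8040.00 − 6000.00) = 626.10 + 24.4% × 2040.00 = 1123.86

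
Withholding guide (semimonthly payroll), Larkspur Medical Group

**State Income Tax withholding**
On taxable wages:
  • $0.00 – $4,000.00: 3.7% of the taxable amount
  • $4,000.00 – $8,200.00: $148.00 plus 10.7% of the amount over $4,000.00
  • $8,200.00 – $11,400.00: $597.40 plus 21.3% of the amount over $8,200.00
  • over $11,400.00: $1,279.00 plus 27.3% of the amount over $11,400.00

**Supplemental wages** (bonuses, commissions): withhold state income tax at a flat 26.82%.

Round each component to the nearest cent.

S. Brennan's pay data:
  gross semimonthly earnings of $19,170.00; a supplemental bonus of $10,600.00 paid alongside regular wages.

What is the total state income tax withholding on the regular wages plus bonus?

State Income Tax: taxable = $19,170.00
  $1,279.00 + 27.3% × ($19,170.00 − $11,400.00) = $1,279.00 + 27.3% × $7,770.00 = $3,400.21
Supplemental (26.82% flat on bonus): 26.82% × $10,600.00 = $2,842.92
Total state income tax: $3,400.21 + $2,842.92 = $6,243.13

$6,243.13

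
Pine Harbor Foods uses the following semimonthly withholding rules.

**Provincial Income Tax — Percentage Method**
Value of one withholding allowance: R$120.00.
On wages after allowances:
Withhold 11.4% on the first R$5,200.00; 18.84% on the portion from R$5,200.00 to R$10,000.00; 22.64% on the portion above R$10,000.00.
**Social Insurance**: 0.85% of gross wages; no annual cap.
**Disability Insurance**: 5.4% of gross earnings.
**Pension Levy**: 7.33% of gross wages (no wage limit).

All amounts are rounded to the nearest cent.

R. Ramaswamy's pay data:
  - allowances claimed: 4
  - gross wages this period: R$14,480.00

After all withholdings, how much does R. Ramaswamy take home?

Provincial Income Tax: taxable = R$14,480.00 − 4×R$120.00 = R$14,000.00
  R$1,497.12 + 22.64% × (R$14,000.00 − R$10,000.00) = R$1,497.12 + 22.64% × R$4,000.00 = R$2,402.72
Social Insurance: 0.85% × R$14,480.00 = R$123.08
Disability Insurance: 5.4% × R$14,480.00 = R$781.92
Pension Levy: 7.33% × R$14,480.00 = R$1,061.38
Total withheld: R$2,402.72 + R$123.08 + R$781.92 + R$1,061.38 = R$4,369.10
Net pay: R$14,480.00 − R$4,369.10 = R$10,110.90

R$10,110.90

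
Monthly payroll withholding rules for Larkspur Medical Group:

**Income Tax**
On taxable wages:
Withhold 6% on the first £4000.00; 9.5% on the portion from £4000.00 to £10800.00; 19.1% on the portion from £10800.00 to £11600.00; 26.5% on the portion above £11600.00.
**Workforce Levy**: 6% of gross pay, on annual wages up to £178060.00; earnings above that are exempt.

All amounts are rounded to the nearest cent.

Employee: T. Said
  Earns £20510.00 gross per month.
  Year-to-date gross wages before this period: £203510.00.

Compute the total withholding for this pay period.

Income Tax: taxable = £20510.00
  £1038.80 + 26.5% × (£20510.00 − £11600.00) = £1038.80 + 26.5% × £8910.00 = £3399.95
Workforce Levy: YTD £203510.00 ≥ cap £178060.00 → £0.00
Total: £3399.95 + £0.00 = £3399.95

£3399.95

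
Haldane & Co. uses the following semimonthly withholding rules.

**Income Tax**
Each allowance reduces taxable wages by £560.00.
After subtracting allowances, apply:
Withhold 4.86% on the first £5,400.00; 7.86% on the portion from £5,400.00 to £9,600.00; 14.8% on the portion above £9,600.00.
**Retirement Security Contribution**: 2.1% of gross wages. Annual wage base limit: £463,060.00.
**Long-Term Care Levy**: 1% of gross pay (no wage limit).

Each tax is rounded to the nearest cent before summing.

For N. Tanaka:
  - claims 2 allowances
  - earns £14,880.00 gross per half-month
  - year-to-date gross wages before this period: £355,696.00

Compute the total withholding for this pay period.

£1,669.52

Income Tax: taxable = £14,880.00 − 2×£560.00 = £13,760.00
  £592.56 + 14.8% × (£13,760.00 − £9,600.00) = £592.56 + 14.8% × £4,160.00 = £1,208.24
Retirement Security Contribution: 2.1% × £14,880.00 = £312.48
Long-Term Care Levy: 1% × £14,880.00 = £148.80
Total: £1,208.24 + £312.48 + £148.80 = £1,669.52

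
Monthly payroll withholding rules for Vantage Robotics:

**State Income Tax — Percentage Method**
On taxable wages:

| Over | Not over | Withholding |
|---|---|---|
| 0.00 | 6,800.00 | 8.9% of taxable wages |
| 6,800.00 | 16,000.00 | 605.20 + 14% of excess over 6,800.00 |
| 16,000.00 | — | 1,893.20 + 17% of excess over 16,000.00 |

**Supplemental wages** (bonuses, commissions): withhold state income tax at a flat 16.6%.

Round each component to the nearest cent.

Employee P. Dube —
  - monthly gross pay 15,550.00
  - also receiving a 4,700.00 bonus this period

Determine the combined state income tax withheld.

State Income Tax: taxable = 15,550.00
  605.20 + 14% × (15,550.00 − 6,800.00) = 605.20 + 14% × 8,750.00 = 1,830.20
Supplemental (16.6% flat on bonus): 16.6% × 4,700.00 = 780.20
Total state income tax: 1,830.20 + 780.20 = 2,610.40

2,610.40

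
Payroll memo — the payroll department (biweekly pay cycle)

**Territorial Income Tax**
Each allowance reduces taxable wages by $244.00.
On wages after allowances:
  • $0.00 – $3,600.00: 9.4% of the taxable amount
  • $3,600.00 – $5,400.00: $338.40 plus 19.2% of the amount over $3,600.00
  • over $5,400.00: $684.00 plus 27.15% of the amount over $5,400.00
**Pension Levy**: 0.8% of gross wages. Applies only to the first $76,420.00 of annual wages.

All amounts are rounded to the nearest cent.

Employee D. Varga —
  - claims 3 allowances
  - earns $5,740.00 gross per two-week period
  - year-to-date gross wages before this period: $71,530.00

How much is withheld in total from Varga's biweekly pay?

$647.86

Territorial Income Tax: taxable = $5,740.00 − 3×$244.00 = $5,008.00
  $338.40 + 19.2% × ($5,008.00 − $3,600.00) = $338.40 + 19.2% × $1,408.00 = $608.74
Pension Levy: cap $76,420.00 − YTD $71,530.00 = $4,890.00 subject; 0.8% × $4,890.00 = $39.12
Total: $608.74 + $39.12 = $647.86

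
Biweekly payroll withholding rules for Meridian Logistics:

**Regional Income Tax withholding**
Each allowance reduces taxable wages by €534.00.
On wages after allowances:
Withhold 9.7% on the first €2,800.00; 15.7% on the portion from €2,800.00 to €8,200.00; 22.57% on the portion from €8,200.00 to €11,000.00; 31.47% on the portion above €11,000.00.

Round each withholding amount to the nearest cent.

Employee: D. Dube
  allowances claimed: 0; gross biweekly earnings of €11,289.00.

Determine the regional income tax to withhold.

€1,842.31

Regional Income Tax: taxable = €11,289.00
  €1,751.36 + 31.47% × (€11,289.00 − €11,000.00) = €1,751.36 + 31.47% × €289.00 = €1,842.31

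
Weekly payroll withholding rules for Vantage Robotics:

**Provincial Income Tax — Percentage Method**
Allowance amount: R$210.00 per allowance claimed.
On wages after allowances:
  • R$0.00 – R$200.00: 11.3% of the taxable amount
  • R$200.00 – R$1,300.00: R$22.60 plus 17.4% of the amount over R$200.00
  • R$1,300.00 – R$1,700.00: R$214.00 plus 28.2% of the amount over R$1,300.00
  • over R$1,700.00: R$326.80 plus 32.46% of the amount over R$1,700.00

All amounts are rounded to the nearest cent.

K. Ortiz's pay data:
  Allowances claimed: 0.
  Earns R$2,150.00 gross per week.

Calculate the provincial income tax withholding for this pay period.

R$472.87

Provincial Income Tax: taxable = R$2,150.00
  R$326.80 + 32.46% × (R$2,150.00 − R$1,700.00) = R$326.80 + 32.46% × R$450.00 = R$472.87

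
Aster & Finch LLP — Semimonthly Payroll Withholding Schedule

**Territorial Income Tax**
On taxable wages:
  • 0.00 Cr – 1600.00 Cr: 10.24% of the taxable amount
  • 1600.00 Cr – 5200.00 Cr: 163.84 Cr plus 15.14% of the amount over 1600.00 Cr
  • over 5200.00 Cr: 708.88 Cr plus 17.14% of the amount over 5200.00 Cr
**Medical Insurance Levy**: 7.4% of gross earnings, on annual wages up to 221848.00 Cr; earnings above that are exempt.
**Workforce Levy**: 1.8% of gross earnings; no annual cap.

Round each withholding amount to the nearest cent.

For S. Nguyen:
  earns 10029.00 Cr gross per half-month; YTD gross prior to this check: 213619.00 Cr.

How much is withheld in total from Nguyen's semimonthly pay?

2326.04 Cr

Territorial Income Tax: taxable = 10029.00 Cr
  708.88 Cr + 17.14% × (10029.00 Cr − 5200.00 Cr) = 708.88 Cr + 17.14% × 4829.00 Cr = 1536.57 Cr
Medical Insurance Levy: cap 221848.00 Cr − YTD 213619.00 Cr = 8229.00 Cr subject; 7.4% × 8229.00 Cr = 608.95 Cr
Workforce Levy: 1.8% × 10029.00 Cr = 180.52 Cr
Total: 1536.57 Cr + 608.95 Cr + 180.52 Cr = 2326.04 Cr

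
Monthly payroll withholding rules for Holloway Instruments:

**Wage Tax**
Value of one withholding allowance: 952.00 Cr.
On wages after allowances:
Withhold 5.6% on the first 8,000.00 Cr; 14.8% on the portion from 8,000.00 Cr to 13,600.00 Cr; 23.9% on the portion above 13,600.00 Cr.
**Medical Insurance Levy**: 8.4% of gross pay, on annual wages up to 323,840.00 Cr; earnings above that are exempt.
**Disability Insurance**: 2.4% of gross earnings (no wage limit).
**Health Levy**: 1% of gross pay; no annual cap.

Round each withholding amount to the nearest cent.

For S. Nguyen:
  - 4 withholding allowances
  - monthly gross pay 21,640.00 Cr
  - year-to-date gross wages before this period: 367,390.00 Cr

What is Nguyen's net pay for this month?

Wage Tax: taxable = 21,640.00 Cr − 4×952.00 Cr = 17,832.00 Cr
  1,276.80 Cr + 23.9% × (17,832.00 Cr − 13,600.00 Cr) = 1,276.80 Cr + 23.9% × 4,232.00 Cr = 2,288.25 Cr
Medical Insurance Levy: YTD 367,390.00 Cr ≥ cap 323,840.00 Cr → 0.00 Cr
Disability Insurance: 2.4% × 21,640.00 Cr = 519.36 Cr
Health Levy: 1% × 21,640.00 Cr = 216.40 Cr
Total withheld: 2,288.25 Cr + 0.00 Cr + 519.36 Cr + 216.40 Cr = 3,024.01 Cr
Net pay: 21,640.00 Cr − 3,024.01 Cr = 18,615.99 Cr

18,615.99 Cr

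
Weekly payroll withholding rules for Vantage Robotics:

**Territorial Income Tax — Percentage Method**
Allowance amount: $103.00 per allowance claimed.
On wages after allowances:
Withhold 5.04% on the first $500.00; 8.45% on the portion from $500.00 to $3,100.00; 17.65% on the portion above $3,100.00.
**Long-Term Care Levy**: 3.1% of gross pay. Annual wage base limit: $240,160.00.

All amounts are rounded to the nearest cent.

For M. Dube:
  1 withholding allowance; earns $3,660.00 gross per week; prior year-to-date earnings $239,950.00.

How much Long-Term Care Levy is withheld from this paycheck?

Long-Term Care Levy: cap $240,160.00 − YTD $239,950.00 = $210.00 subject; 3.1% × $210.00 = $6.51

$6.51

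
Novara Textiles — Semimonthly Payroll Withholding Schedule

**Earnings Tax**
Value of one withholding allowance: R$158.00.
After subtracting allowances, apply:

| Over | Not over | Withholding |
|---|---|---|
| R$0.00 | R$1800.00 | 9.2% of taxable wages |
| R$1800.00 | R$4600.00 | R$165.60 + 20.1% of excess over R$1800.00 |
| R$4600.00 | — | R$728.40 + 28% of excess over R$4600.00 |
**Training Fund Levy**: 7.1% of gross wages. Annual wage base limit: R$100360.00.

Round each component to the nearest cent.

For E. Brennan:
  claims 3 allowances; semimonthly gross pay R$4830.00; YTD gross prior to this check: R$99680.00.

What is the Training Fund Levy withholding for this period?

R$48.28

Training Fund Levy: cap R$100360.00 − YTD R$99680.00 = R$680.00 subject; 7.1% × R$680.00 = R$48.28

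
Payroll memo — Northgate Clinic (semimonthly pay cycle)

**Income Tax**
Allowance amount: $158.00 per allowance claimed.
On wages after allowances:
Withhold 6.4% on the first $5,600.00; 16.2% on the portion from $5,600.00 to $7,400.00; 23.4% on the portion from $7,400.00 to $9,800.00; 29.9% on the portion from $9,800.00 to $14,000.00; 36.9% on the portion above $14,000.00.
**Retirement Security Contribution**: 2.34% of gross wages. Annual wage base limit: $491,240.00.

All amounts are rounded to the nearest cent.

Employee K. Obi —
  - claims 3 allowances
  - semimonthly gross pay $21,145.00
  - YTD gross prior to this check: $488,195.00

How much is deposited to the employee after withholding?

Income Tax: taxable = $21,145.00 − 3×$158.00 = $20,671.00
  $2,467.40 + 36.9% × ($20,671.00 − $14,000.00) = $2,467.40 + 36.9% × $6,671.00 = $4,929.00
Retirement Security Contribution: cap $491,240.00 − YTD $488,195.00 = $3,045.00 subject; 2.34% × $3,045.00 = $71.25
Total withheld: $4,929.00 + $71.25 = $5,000.25
Net pay: $21,145.00 − $5,000.25 = $16,144.75

$16,144.75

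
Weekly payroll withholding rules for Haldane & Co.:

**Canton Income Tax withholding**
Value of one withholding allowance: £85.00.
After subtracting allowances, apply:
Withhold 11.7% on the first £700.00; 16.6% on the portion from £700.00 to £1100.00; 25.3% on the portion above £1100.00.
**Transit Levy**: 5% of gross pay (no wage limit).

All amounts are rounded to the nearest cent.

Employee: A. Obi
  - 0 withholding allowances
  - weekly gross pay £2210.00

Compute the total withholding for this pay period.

£539.63

Canton Income Tax: taxable = £2210.00
  £148.30 + 25.3% × (£2210.00 − £1100.00) = £148.30 + 25.3% × £1110.00 = £429.13
Transit Levy: 5% × £2210.00 = £110.50
Total: £429.13 + £110.50 = £539.63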